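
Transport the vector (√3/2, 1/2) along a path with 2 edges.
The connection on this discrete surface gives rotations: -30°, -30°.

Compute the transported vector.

Total rotation: (-30°) + (-30°) = -60°. Final vector: (0.8660, -0.5000)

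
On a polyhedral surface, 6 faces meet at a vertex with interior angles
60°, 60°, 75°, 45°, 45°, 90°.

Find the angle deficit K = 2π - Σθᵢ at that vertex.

Sum of angles = 375°. K = 360° - 375° = -15° = -π/12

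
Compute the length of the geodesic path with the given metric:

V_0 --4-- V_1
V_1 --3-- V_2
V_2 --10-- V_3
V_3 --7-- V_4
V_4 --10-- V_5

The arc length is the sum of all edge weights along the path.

Arc length = 4 + 3 + 10 + 7 + 10 = 34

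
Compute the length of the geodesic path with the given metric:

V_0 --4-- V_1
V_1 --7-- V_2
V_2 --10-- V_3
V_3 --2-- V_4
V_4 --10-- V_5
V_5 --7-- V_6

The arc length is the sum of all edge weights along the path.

Arc length = 4 + 7 + 10 + 2 + 10 + 7 = 40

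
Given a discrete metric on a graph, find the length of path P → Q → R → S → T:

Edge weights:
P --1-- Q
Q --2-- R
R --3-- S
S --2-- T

Arc length = 1 + 2 + 3 + 2 = 8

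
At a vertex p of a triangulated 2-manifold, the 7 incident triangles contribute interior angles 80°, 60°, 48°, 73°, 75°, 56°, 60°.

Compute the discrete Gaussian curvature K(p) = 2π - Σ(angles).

Sum of angles = 452°. K = 360° - 452° = -92° = -23π/45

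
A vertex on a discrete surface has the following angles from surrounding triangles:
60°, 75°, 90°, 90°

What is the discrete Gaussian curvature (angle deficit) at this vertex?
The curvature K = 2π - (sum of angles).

Sum of angles = 315°. K = 360° - 315° = 45°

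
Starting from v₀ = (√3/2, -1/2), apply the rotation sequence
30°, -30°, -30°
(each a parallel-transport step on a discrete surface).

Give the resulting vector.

Total rotation: 30° + (-30°) + (-30°) = -30°. Final vector: (0.5000, -0.8660)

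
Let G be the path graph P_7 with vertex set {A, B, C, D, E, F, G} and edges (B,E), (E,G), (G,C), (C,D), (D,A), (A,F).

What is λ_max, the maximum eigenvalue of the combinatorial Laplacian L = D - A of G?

The path graph P_n has Laplacian eigenvalues λ_k = 2 − 2cos(kπ/n), k = 0, 1, …, n−1. Here n = 7:
k=0: 2 − 2cos(0) = 0.0; k=1: 2 − 2cos(π/7) = 0.1981; k=2: 2 − 2cos(2π/7) = 0.753; k=3: 2 − 2cos(3π/7) = 1.555; k=4: 2 − 2cos(4π/7) = 2.445; k=5: 2 − 2cos(5π/7) = 3.247; k=6: 2 − 2cos(6π/7) = 3.8019.
Laplacian eigenvalues: [0.0, 0.1981, 0.753, 1.555, 2.445, 3.247, 3.8019]. Largest eigenvalue (spectral radius) = 3.8019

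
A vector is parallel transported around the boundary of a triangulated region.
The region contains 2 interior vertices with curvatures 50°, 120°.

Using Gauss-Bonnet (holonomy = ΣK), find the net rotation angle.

Holonomy = total enclosed curvature = 50° + 120° = 170°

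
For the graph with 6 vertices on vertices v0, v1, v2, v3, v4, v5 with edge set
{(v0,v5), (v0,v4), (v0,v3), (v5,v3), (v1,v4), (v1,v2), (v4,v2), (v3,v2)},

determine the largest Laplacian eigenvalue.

Degrees: deg(v0) = 3, deg(v1) = 2, deg(v2) = 3, deg(v3) = 3, deg(v4) = 3, deg(v5) = 2.
L = D − A with rows/columns ordered (v0, v1, v2, v3, v4, v5):
  [ 3,  0,  0, -1, -1, -1]
  [ 0,  2, -1,  0, -1,  0]
  [ 0, -1,  3, -1, -1,  0]
  [-1,  0, -1,  3,  0, -1]
  [-1, -1, -1,  0,  3,  0]
  [-1,  0,  0, -1,  0,  2]
Characteristic polynomial: det(λI − L) = λ(λ − 1)(λ − 3)²(λ − 4)(λ − 5).
Roots: λ = 0; (λ − 1) = 0 ⇒ λ = 1; (λ − 3) = 0 ⇒ λ = 3 (multiplicity 2); (λ − 4) = 0 ⇒ λ = 4; (λ − 5) = 0 ⇒ λ = 5.
(Check: the roots sum (with multiplicity) to 16, matching trace L = Σdeg = 2·8 = 16.)
Laplacian eigenvalues: [0.0, 1.0, 3.0, 3.0, 4.0, 5.0]. Largest eigenvalue (spectral radius) = 5.0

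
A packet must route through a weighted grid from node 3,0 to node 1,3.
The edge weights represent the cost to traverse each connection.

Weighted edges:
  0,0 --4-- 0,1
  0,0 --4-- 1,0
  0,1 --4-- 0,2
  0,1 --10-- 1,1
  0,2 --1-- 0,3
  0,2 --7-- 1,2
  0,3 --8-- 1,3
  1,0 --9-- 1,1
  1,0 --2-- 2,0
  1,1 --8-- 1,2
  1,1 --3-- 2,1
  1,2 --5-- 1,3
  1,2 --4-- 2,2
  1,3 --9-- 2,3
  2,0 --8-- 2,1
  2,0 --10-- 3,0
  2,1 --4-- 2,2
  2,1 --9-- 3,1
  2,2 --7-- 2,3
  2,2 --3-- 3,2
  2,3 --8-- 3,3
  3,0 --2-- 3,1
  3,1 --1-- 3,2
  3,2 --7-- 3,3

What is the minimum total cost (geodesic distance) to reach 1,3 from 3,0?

Shortest path: 3,0 → 3,1 → 3,2 → 2,2 → 1,2 → 1,3, total weight = 15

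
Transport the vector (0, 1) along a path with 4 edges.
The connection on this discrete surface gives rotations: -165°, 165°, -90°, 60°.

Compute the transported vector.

Total rotation: (-165°) + 165° + (-90°) + 60° = -30°. Final vector: (0.5000, 0.8660)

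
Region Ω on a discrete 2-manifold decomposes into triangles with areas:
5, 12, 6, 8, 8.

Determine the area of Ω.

5 + 12 + 6 + 8 + 8 = 39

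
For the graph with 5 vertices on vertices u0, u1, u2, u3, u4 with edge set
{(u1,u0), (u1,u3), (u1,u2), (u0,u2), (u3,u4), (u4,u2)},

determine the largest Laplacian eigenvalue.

Degrees: deg(u0) = 2, deg(u1) = 3, deg(u2) = 3, deg(u3) = 2, deg(u4) = 2.
L = D − A with rows/columns ordered (u0, u1, u2, u3, u4):
  [ 2, -1, -1,  0,  0]
  [-1,  3, -1, -1,  0]
  [-1, -1,  3,  0, -1]
  [ 0, -1,  0,  2, -1]
  [ 0,  0, -1, -1,  2]
Characteristic polynomial: det(λI − L) = λ(λ² − 5λ + 5)(λ² − 7λ + 11).
Roots: λ = 0; (λ² − 5λ + 5) = 0 ⇒ λ = (5 ± √5)/2 ≈ 1.382, 3.618; (λ² − 7λ + 11) = 0 ⇒ λ = (7 ± √5)/2 ≈ 2.382, 4.618.
(Check: the roots sum (with multiplicity) to 12, matching trace L = Σdeg = 2·6 = 12.)
Laplacian eigenvalues: [0.0, 1.382, 2.382, 3.618, 4.618]. Largest eigenvalue (spectral radius) = 4.618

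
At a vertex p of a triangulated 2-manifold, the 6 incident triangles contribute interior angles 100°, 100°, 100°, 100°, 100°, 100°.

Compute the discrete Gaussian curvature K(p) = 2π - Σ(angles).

Sum of angles = 600°. K = 360° - 600° = -240° = -4π/3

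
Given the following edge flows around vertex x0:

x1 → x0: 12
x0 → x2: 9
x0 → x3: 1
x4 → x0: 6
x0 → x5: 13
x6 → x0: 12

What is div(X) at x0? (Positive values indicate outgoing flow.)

Divergence = sum of outgoing flows = (-12) + 9 + 1 + (-6) + 13 + (-12) = -7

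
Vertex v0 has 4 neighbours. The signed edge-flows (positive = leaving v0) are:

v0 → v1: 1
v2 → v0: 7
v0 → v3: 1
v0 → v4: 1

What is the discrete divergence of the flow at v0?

Divergence = sum of outgoing flows = 1 + (-7) + 1 + 1 = -4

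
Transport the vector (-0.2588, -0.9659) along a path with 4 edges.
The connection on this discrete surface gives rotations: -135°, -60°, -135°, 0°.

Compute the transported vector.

Total rotation: (-135°) + (-60°) + (-135°) + 0° = -330° ≡ 30° (mod 360°). Final vector: (0.2588, -0.9659)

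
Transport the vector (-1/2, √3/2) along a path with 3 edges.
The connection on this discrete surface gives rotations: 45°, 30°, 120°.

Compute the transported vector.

Total rotation: 45° + 30° + 120° = 195° ≡ -165° (mod 360°). Final vector: (0.7071, -0.7071)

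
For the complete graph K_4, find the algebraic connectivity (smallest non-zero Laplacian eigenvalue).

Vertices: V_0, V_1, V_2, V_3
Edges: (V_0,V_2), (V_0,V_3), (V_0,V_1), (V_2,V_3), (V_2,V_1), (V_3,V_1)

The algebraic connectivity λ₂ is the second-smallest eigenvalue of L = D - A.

For the complete graph K_n, L = nI − J (J = all-ones matrix). J has eigenvalues n (once, eigenvector 𝟙) and 0 (multiplicity n−1), so L has eigenvalues 0 (once) and n (multiplicity n−1). Here n = 4: eigenvalue 0 once and 4 with multiplicity 3.
Laplacian eigenvalues: [0.0, 4.0, 4.0, 4.0]. Algebraic connectivity (smallest non-zero eigenvalue) = 4.0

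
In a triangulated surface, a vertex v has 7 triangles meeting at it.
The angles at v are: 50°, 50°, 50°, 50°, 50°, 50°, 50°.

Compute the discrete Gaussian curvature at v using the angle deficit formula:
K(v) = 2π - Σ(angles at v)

Sum of angles = 350°. K = 360° - 350° = 10°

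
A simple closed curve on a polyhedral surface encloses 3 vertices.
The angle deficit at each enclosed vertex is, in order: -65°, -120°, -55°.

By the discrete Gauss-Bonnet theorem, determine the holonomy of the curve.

Holonomy = total enclosed curvature = (-65°) + (-120°) + (-55°) = -240°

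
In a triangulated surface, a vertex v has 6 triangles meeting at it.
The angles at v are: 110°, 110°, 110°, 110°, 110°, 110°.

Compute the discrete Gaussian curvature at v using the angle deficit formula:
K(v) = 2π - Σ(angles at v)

Sum of angles = 660°. K = 360° - 660° = -300°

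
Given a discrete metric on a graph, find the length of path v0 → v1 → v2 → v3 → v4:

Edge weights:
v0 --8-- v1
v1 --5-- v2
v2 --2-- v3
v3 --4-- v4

Arc length = 8 + 5 + 2 + 4 = 19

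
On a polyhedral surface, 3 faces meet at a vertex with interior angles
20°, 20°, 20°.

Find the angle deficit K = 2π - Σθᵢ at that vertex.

Sum of angles = 60°. K = 360° - 60° = 300°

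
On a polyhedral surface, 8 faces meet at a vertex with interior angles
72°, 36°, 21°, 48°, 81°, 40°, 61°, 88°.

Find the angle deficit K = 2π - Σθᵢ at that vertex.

Sum of angles = 447°. K = 360° - 447° = -87° = -29π/60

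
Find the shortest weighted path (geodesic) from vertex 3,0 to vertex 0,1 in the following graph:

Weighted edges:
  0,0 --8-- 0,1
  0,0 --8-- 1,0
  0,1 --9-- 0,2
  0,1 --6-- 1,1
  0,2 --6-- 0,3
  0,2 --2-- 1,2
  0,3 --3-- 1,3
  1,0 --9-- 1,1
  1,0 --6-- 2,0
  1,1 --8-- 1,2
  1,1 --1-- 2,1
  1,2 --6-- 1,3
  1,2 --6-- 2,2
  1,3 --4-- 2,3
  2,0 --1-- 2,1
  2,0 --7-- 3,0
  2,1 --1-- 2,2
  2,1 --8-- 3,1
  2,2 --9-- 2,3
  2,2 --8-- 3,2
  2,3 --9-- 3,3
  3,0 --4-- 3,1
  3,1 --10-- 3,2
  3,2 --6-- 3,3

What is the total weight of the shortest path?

Shortest path: 3,0 → 2,0 → 2,1 → 1,1 → 0,1, total weight = 15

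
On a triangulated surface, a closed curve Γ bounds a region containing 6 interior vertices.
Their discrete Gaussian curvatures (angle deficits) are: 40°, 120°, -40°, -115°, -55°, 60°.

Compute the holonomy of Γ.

Holonomy = total enclosed curvature = 40° + 120° + (-40°) + (-115°) + (-55°) + 60° = 10°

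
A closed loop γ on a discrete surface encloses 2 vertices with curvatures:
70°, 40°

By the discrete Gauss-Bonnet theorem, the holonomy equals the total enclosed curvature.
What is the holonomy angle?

Holonomy = total enclosed curvature = 70° + 40° = 110°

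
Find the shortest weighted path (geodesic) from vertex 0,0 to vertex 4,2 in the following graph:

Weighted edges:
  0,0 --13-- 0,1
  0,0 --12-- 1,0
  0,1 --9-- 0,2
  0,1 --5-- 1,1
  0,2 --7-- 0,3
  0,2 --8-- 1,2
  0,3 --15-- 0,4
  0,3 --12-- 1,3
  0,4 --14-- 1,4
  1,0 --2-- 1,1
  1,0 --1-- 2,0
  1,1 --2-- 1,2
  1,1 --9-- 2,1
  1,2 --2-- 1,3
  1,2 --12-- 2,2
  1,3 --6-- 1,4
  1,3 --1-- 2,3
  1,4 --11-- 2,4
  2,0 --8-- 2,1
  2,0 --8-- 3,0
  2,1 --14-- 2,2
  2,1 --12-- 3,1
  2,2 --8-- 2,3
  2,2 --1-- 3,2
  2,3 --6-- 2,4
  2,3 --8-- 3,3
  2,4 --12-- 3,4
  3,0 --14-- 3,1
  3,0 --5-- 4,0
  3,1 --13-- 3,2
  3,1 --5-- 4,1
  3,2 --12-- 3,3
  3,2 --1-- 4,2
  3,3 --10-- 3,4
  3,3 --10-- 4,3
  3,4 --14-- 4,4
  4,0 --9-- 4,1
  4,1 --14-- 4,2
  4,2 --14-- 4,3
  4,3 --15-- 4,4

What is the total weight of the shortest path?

Shortest path: 0,0 → 1,0 → 1,1 → 1,2 → 1,3 → 2,3 → 2,2 → 3,2 → 4,2, total weight = 29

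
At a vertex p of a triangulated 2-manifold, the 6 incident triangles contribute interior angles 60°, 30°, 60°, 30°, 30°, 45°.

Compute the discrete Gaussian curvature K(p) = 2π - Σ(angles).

Sum of angles = 255°. K = 360° - 255° = 105°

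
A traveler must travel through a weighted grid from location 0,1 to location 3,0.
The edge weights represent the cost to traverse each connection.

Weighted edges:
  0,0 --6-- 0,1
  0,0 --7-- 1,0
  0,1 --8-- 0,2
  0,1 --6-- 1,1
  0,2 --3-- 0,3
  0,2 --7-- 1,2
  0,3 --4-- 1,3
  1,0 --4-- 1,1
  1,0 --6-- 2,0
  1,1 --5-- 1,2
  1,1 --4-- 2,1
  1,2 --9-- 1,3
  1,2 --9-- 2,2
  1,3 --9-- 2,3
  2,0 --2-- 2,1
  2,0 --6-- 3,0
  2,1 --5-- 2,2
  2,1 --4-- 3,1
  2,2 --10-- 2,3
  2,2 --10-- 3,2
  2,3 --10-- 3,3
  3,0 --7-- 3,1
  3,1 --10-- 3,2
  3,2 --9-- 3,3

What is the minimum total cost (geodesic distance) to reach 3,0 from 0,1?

Shortest path: 0,1 → 1,1 → 2,1 → 2,0 → 3,0, total weight = 18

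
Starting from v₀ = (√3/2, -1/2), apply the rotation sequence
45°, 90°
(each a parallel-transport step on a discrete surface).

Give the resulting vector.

Total rotation: 45° + 90° = 135°. Final vector: (-0.2588, 0.9659)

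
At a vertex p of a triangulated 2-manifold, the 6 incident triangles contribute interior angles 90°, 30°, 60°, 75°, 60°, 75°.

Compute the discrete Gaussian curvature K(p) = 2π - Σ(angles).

Sum of angles = 390°. K = 360° - 390° = -30° = -π/6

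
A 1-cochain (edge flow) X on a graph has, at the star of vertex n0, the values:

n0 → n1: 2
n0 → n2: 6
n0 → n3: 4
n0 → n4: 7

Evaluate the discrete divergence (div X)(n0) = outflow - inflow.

Divergence = sum of outgoing flows = 2 + 6 + 4 + 7 = 19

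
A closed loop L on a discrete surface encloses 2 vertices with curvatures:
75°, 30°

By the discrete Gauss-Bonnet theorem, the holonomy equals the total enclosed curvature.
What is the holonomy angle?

Holonomy = total enclosed curvature = 75° + 30° = 105°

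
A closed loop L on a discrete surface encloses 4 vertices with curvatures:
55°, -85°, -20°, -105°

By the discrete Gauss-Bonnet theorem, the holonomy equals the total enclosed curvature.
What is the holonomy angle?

Holonomy = total enclosed curvature = 55° + (-85°) + (-20°) + (-105°) = -155°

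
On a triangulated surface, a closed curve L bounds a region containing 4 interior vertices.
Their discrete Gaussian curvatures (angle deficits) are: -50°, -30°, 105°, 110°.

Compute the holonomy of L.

Holonomy = total enclosed curvature = (-50°) + (-30°) + 105° + 110° = 135°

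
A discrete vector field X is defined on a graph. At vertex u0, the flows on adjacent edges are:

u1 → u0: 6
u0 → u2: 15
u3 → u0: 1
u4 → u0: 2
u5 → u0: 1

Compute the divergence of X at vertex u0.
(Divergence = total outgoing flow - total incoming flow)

Divergence = sum of outgoing flows = (-6) + 15 + (-1) + (-2) + (-1) = 5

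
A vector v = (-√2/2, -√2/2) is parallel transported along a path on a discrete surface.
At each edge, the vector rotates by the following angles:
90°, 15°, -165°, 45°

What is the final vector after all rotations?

Total rotation: 90° + 15° + (-165°) + 45° = -15°. Final vector: (-0.8660, -0.5000)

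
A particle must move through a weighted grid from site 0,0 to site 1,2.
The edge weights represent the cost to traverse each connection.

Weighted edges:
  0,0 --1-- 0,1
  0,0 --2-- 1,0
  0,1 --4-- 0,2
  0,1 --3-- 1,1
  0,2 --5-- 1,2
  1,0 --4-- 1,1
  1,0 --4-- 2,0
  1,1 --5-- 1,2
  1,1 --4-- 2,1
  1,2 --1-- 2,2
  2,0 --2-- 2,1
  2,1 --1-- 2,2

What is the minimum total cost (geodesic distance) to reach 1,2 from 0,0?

Shortest path: 0,0 → 0,1 → 1,1 → 1,2, total weight = 9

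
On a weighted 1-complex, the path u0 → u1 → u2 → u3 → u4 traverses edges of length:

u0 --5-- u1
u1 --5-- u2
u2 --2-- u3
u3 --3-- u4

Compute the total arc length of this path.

Arc length = 5 + 5 + 2 + 3 = 15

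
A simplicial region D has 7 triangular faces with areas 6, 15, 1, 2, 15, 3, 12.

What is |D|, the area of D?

6 + 15 + 1 + 2 + 15 + 3 + 12 = 54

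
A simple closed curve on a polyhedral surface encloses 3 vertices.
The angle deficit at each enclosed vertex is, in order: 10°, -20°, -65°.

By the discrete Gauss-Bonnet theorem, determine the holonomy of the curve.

Holonomy = total enclosed curvature = 10° + (-20°) + (-65°) = -75°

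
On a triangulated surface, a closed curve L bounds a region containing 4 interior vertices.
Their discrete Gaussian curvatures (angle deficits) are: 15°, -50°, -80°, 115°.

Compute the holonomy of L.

Holonomy = total enclosed curvature = 15° + (-50°) + (-80°) + 115° = 0°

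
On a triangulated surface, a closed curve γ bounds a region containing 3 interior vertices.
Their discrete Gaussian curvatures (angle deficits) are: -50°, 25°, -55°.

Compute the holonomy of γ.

Holonomy = total enclosed curvature = (-50°) + 25° + (-55°) = -80°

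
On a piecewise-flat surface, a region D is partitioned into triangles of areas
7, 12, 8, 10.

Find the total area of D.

7 + 12 + 8 + 10 = 37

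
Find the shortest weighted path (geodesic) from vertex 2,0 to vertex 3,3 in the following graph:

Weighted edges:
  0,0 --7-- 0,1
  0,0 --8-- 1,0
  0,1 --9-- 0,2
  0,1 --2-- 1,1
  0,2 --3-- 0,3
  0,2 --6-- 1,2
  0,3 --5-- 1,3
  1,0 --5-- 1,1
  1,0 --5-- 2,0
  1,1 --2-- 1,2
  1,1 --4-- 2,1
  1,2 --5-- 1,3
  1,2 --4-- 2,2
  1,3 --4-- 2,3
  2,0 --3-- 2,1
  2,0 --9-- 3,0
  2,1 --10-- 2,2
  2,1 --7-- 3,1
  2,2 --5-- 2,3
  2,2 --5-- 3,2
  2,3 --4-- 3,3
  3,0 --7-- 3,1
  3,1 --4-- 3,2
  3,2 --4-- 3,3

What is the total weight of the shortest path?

Shortest path: 2,0 → 2,1 → 3,1 → 3,2 → 3,3, total weight = 18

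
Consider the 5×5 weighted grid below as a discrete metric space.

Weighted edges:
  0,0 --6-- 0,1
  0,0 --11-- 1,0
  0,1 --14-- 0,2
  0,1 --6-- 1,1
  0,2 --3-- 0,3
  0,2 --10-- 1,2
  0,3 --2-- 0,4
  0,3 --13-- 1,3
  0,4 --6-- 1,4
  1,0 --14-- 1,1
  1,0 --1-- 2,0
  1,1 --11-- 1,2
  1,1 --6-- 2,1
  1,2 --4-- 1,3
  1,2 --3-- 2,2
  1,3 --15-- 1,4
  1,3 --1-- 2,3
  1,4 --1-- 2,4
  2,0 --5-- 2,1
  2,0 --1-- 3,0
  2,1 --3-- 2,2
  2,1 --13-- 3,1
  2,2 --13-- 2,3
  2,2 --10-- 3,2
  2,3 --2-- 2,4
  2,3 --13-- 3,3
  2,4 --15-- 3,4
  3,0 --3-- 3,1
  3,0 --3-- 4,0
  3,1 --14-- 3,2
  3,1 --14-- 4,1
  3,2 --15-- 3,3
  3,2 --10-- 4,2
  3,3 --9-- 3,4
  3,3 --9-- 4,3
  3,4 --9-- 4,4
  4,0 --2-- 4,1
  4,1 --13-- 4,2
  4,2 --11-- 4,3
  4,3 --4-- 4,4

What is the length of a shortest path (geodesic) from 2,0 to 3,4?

Shortest path: 2,0 → 2,1 → 2,2 → 1,2 → 1,3 → 2,3 → 2,4 → 3,4, total weight = 33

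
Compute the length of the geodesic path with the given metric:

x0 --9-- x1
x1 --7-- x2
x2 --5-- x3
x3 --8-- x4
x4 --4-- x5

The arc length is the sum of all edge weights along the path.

Arc length = 9 + 7 + 5 + 8 + 4 = 33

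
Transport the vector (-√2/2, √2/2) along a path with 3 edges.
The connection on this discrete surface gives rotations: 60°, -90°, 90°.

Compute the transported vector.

Total rotation: 60° + (-90°) + 90° = 60°. Final vector: (-0.9659, -0.2588)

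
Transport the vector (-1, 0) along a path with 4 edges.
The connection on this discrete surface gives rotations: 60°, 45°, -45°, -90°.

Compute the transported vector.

Total rotation: 60° + 45° + (-45°) + (-90°) = -30°. Final vector: (-0.8660, 0.5000)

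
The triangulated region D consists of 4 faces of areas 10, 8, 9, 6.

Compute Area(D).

10 + 8 + 9 + 6 = 33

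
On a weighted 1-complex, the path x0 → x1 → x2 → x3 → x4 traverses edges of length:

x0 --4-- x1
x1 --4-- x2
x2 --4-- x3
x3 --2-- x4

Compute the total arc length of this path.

Arc length = 4 + 4 + 4 + 2 = 14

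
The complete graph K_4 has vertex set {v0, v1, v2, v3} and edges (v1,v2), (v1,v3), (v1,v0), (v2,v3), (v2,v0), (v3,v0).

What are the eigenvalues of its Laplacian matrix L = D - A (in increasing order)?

For the complete graph K_n, L = nI − J (J = all-ones matrix). J has eigenvalues n (once, eigenvector 𝟙) and 0 (multiplicity n−1), so L has eigenvalues 0 (once) and n (multiplicity n−1). Here n = 4: eigenvalue 0 once and 4 with multiplicity 3.
Laplacian eigenvalues (increasing order): [0.0, 4.0, 4.0, 4.0]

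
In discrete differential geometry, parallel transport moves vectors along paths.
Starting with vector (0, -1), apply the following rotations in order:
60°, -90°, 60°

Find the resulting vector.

Total rotation: 60° + (-90°) + 60° = 30°. Final vector: (0.5000, -0.8660)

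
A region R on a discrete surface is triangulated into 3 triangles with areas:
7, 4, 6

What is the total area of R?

7 + 4 + 6 = 17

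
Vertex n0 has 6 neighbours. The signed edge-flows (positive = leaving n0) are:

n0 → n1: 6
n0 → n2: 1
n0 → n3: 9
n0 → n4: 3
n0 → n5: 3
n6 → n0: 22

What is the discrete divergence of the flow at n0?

Divergence = sum of outgoing flows = 6 + 1 + 9 + 3 + 3 + (-22) = 0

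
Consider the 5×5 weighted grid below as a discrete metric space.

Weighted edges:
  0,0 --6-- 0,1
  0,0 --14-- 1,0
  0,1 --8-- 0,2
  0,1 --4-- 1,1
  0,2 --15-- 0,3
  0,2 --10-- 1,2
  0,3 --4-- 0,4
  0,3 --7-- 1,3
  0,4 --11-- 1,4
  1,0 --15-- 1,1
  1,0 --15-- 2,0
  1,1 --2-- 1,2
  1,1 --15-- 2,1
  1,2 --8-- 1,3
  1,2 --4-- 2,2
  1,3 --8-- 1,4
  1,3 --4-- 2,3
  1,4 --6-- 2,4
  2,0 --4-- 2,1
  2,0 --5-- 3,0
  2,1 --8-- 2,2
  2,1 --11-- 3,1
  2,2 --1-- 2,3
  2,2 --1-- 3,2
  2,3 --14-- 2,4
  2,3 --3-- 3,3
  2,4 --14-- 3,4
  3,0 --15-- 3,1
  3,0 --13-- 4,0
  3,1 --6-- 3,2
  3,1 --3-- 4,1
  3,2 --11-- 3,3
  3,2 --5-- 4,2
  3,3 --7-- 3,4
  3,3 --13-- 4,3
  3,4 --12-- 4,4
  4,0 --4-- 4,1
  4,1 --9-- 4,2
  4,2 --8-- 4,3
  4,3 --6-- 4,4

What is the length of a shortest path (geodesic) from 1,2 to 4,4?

Shortest path: 1,2 → 2,2 → 3,2 → 4,2 → 4,3 → 4,4, total weight = 24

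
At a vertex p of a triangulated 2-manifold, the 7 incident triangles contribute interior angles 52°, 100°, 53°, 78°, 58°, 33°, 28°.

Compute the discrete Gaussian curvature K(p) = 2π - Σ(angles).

Sum of angles = 402°. K = 360° - 402° = -42° = -7π/30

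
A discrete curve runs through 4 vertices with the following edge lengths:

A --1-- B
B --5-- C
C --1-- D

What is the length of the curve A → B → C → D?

Arc length = 1 + 5 + 1 = 7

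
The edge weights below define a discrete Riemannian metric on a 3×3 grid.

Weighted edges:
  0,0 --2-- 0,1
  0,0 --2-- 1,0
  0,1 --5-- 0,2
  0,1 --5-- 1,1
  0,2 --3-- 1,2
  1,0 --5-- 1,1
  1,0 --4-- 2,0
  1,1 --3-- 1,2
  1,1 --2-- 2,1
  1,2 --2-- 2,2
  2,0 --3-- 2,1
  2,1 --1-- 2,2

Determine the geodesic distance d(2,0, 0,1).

Shortest path: 2,0 → 1,0 → 0,0 → 0,1, total weight = 8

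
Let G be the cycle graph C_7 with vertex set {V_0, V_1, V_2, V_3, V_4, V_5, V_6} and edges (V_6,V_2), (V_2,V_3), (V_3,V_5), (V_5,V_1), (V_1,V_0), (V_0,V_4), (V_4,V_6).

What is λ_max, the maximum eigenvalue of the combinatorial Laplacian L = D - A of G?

The cycle graph C_n has Laplacian eigenvalues λ_k = 2 − 2cos(2πk/n), k = 0, 1, …, n−1. Here n = 7:
k=0: 2 − 2cos(0) = 0.0; k=1: 2 − 2cos(2π/7) = 0.753; k=2: 2 − 2cos(4π/7) = 2.445; k=3: 2 − 2cos(6π/7) = 3.8019; k=4: 2 − 2cos(8π/7) = 3.8019; k=5: 2 − 2cos(10π/7) = 2.445; k=6: 2 − 2cos(12π/7) = 0.753.
Laplacian eigenvalues: [0.0, 0.753, 0.753, 2.445, 2.445, 3.8019, 3.8019]. Largest eigenvalue (spectral radius) = 3.8019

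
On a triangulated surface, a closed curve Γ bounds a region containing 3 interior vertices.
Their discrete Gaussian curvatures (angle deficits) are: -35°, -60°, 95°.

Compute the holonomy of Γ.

Holonomy = total enclosed curvature = (-35°) + (-60°) + 95° = 0°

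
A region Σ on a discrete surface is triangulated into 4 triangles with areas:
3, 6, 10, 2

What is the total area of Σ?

3 + 6 + 10 + 2 = 21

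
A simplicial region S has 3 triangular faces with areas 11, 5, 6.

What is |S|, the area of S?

11 + 5 + 6 = 22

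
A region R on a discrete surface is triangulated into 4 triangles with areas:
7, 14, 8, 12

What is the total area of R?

7 + 14 + 8 + 12 = 41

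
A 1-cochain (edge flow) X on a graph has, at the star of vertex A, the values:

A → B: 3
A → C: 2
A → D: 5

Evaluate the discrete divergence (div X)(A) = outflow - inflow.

Divergence = sum of outgoing flows = 3 + 2 + 5 = 10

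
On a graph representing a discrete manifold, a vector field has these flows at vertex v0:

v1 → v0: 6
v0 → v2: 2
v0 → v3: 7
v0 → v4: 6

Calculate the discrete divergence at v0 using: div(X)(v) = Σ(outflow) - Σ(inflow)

Divergence = sum of outgoing flows = (-6) + 2 + 7 + 6 = 9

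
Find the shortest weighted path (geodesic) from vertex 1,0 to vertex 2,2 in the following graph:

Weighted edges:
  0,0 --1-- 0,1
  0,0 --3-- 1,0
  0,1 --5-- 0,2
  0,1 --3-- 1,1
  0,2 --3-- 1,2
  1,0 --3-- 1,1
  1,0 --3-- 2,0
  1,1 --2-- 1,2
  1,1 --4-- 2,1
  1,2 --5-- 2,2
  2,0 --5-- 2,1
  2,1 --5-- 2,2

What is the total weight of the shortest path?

Shortest path: 1,0 → 1,1 → 1,2 → 2,2, total weight = 10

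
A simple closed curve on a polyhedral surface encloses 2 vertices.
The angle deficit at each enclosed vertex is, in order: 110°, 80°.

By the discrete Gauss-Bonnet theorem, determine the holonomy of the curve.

Holonomy = total enclosed curvature = 110° + 80° = 190°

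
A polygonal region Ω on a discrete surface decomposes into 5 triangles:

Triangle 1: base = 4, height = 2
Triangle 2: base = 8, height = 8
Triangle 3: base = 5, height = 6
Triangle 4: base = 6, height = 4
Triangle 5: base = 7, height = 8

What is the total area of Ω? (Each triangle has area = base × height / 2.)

(1/2)×4×2 + (1/2)×8×8 + (1/2)×5×6 + (1/2)×6×4 + (1/2)×7×8 = 91.0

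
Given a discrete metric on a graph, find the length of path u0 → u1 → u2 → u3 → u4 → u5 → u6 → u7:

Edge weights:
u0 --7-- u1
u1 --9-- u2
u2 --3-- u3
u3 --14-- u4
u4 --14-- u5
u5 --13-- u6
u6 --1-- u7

Arc length = 7 + 9 + 3 + 14 + 14 + 13 + 1 = 61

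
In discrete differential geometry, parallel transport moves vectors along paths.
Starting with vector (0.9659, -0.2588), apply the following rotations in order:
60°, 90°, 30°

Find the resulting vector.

Total rotation: 60° + 90° + 30° = 180°. Final vector: (-0.9659, 0.2588)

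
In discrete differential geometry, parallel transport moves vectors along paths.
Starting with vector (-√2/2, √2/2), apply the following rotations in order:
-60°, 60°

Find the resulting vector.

Total rotation: (-60°) + 60° = 0°. Final vector: (-0.7071, 0.7071)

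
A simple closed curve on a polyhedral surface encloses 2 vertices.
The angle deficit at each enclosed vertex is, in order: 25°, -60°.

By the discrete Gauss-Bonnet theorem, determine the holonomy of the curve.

Holonomy = total enclosed curvature = 25° + (-60°) = -35°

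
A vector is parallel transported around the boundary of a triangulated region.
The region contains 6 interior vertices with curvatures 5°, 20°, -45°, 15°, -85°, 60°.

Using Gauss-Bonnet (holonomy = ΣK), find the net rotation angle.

Holonomy = total enclosed curvature = 5° + 20° + (-45°) + 15° + (-85°) + 60° = -30°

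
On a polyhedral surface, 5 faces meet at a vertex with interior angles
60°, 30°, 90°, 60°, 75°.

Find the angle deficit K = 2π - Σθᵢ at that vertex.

Sum of angles = 315°. K = 360° - 315° = 45°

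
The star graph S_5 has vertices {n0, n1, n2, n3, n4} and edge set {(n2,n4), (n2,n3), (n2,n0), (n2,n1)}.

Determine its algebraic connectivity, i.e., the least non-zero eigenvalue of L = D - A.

The star S_5 is the complete bipartite graph K_{1,4} (one hub of degree 4, 4 leaves of degree 1). The Laplacian spectrum of K_{p,q} is 0, p (multiplicity q−1), q (multiplicity p−1), p+q. With p = 1, q = 4: 0 once, 1 with multiplicity 3, and 5 once. (Check: trace L = sum of degrees = 8 = 3·1 + 5.)
Laplacian eigenvalues: [0.0, 1.0, 1.0, 1.0, 5.0]. Algebraic connectivity (smallest non-zero eigenvalue) = 1.0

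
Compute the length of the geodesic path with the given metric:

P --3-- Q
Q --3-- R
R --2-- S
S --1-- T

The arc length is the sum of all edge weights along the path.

Arc length = 3 + 3 + 2 + 1 = 9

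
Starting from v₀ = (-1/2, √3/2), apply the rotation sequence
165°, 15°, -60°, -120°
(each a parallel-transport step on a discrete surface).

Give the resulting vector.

Total rotation: 165° + 15° + (-60°) + (-120°) = 0°. Final vector: (-0.5000, 0.8660)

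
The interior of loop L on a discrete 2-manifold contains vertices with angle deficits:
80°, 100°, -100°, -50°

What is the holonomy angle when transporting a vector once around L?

Holonomy = total enclosed curvature = 80° + 100° + (-100°) + (-50°) = 30°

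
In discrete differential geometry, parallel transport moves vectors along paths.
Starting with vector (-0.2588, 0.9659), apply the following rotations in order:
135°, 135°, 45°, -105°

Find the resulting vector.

Total rotation: 135° + 135° + 45° + (-105°) = 210° ≡ -150° (mod 360°). Final vector: (0.7071, -0.7071)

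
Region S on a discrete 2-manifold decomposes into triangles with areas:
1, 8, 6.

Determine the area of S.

1 + 8 + 6 = 15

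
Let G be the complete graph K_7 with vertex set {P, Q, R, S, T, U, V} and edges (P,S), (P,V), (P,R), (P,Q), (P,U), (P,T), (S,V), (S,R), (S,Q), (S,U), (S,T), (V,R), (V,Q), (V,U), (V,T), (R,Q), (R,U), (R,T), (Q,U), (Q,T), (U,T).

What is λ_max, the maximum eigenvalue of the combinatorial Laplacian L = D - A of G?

For the complete graph K_n, L = nI − J (J = all-ones matrix). J has eigenvalues n (once, eigenvector 𝟙) and 0 (multiplicity n−1), so L has eigenvalues 0 (once) and n (multiplicity n−1). Here n = 7: eigenvalue 0 once and 7 with multiplicity 6.
Laplacian eigenvalues: [0.0, 7.0, 7.0, 7.0, 7.0, 7.0, 7.0]. Largest eigenvalue (spectral radius) = 7.0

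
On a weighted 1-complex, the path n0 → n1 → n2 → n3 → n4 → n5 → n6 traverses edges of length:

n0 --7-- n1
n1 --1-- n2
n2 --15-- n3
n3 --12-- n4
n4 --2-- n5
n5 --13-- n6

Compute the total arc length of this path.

Arc length = 7 + 1 + 15 + 12 + 2 + 13 = 50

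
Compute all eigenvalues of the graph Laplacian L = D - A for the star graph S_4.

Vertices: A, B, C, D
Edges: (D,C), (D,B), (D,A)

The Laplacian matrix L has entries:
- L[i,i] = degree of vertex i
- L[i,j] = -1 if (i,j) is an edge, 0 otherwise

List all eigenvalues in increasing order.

The star S_4 is the complete bipartite graph K_{1,3} (one hub of degree 3, 3 leaves of degree 1). The Laplacian spectrum of K_{p,q} is 0, p (multiplicity q−1), q (multiplicity p−1), p+q. With p = 1, q = 3: 0 once, 1 with multiplicity 2, and 4 once. (Check: trace L = sum of degrees = 6 = 2·1 + 4.)
Laplacian eigenvalues (increasing order): [0.0, 1.0, 1.0, 4.0]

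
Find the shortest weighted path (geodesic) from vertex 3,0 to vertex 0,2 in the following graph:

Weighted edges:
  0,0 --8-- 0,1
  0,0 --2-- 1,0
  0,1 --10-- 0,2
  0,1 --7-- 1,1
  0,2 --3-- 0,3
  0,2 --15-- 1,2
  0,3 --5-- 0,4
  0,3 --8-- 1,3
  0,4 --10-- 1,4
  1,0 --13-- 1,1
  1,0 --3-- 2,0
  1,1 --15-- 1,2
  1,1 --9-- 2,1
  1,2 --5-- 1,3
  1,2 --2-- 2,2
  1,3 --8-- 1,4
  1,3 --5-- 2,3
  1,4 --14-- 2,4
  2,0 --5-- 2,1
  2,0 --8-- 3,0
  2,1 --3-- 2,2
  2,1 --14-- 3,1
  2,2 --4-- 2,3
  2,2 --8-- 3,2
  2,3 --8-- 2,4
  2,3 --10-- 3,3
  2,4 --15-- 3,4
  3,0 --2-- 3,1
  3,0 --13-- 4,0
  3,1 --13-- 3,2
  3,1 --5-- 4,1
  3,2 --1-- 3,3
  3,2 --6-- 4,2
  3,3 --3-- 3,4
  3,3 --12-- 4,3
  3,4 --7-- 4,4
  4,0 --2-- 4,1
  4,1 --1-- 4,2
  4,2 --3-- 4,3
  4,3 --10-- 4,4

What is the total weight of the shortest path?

Shortest path: 3,0 → 2,0 → 1,0 → 0,0 → 0,1 → 0,2, total weight = 31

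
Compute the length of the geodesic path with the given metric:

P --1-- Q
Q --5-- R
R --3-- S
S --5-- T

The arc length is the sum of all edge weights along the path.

Arc length = 1 + 5 + 3 + 5 = 14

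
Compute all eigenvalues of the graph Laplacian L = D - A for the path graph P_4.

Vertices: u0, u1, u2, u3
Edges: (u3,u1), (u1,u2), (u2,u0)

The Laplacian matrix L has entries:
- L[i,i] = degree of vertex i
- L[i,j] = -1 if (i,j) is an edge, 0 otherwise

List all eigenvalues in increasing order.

The path graph P_n has Laplacian eigenvalues λ_k = 2 − 2cos(kπ/n), k = 0, 1, …, n−1. Here n = 4:
k=0: 2 − 2cos(0) = 0.0; k=1: 2 − 2cos(π/4) = 0.5858; k=2: 2 − 2cos(π/2) = 2.0; k=3: 2 − 2cos(3π/4) = 3.4142.
Laplacian eigenvalues (increasing order): [0.0, 0.5858, 2.0, 3.4142]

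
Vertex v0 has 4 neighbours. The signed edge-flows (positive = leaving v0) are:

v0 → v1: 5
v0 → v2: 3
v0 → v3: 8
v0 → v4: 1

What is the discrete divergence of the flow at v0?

Divergence = sum of outgoing flows = 5 + 3 + 8 + 1 = 17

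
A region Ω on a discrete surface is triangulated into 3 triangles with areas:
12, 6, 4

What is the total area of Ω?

12 + 6 + 4 = 22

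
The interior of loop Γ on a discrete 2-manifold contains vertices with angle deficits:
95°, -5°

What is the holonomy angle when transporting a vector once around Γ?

Holonomy = total enclosed curvature = 95° + (-5°) = 90°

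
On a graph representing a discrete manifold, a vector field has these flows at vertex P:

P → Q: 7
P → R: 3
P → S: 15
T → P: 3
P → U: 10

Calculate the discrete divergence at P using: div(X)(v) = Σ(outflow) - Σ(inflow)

Divergence = sum of outgoing flows = 7 + 3 + 15 + (-3) + 10 = 32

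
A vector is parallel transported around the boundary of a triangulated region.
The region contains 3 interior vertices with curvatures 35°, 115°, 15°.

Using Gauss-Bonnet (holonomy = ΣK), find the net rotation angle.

Holonomy = total enclosed curvature = 35° + 115° + 15° = 165°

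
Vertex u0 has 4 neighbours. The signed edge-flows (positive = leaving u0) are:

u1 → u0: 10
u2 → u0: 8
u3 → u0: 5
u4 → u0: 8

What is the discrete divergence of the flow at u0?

Divergence = sum of outgoing flows = (-10) + (-8) + (-5) + (-8) = -31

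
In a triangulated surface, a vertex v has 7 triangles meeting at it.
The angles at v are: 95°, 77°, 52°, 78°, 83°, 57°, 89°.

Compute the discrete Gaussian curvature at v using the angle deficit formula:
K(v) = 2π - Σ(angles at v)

Sum of angles = 531°. K = 360° - 531° = -171° = -19π/20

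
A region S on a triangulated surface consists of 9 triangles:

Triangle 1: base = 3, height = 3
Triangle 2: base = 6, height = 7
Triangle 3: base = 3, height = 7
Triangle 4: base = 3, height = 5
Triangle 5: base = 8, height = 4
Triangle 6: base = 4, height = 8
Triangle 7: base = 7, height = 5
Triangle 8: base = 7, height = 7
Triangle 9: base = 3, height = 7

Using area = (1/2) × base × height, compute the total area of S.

(1/2)×3×3 + (1/2)×6×7 + (1/2)×3×7 + (1/2)×3×5 + (1/2)×8×4 + (1/2)×4×8 + (1/2)×7×5 + (1/2)×7×7 + (1/2)×3×7 = 128.0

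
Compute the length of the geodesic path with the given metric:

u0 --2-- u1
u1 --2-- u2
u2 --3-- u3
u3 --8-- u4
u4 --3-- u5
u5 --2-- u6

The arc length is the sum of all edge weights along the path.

Arc length = 2 + 2 + 3 + 8 + 3 + 2 = 20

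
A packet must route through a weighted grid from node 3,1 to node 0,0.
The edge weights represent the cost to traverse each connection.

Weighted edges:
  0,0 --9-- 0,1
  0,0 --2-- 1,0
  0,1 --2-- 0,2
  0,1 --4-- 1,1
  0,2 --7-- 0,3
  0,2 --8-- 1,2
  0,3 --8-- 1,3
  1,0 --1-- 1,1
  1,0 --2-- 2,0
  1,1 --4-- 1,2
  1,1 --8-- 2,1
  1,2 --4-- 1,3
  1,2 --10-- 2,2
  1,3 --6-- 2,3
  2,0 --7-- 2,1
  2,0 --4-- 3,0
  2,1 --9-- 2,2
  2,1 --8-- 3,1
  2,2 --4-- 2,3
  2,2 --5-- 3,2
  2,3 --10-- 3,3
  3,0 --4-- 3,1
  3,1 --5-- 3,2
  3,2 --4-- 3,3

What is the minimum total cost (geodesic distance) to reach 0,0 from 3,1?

Shortest path: 3,1 → 3,0 → 2,0 → 1,0 → 0,0, total weight = 12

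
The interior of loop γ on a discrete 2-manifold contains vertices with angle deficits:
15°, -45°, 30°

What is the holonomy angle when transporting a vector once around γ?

Holonomy = total enclosed curvature = 15° + (-45°) + 30° = 0°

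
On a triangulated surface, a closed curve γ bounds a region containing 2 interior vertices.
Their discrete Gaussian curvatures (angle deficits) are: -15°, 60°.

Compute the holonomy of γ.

Holonomy = total enclosed curvature = (-15°) + 60° = 45°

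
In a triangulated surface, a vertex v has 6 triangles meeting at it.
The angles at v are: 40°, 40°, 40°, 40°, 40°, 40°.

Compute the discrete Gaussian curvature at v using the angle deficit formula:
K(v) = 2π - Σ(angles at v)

Sum of angles = 240°. K = 360° - 240° = 120° = 2π/3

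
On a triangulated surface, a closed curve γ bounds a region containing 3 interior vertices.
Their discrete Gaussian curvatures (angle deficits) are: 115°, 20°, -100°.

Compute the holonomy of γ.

Holonomy = total enclosed curvature = 115° + 20° + (-100°) = 35°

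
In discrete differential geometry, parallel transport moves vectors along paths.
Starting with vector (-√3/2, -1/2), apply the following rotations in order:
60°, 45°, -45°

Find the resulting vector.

Total rotation: 60° + 45° + (-45°) = 60°. Final vector: (0, -1)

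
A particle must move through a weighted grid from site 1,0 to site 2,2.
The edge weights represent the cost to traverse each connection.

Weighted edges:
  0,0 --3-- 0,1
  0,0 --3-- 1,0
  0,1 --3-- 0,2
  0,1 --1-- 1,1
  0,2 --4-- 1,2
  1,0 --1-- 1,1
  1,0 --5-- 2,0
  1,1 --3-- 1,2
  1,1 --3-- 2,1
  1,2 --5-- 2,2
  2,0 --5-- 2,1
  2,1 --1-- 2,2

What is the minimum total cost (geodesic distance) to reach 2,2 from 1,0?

Shortest path: 1,0 → 1,1 → 2,1 → 2,2, total weight = 5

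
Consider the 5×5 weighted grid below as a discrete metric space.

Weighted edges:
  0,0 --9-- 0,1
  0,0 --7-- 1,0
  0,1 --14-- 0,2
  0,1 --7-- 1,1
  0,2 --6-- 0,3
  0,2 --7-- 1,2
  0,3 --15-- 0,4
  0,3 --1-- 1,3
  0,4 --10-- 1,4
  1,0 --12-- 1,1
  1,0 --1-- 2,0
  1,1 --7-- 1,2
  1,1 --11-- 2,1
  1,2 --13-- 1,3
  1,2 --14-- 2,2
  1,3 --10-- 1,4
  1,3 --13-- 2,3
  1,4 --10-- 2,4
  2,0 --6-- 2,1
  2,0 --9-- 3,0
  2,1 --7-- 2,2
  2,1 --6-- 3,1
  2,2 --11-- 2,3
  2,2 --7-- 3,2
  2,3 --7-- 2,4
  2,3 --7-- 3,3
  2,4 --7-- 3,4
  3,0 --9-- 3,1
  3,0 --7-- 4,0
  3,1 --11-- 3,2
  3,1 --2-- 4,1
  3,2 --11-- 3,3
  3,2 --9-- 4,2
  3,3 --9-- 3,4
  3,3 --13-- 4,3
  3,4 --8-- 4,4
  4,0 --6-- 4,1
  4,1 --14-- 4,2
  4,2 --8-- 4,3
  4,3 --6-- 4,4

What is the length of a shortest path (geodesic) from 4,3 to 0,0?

Shortest path: 4,3 → 4,2 → 4,1 → 3,1 → 2,1 → 2,0 → 1,0 → 0,0, total weight = 44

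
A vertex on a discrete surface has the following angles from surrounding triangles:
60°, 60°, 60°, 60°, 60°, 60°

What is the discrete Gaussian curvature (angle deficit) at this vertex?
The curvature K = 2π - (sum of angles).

Sum of angles = 360°. K = 360° - 360° = 0° = 0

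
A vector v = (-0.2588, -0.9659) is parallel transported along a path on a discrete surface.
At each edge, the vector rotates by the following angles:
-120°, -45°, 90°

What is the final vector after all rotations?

Total rotation: (-120°) + (-45°) + 90° = -75°. Final vector: (-1, 0)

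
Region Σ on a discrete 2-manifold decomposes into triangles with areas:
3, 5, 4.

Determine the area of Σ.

3 + 5 + 4 = 12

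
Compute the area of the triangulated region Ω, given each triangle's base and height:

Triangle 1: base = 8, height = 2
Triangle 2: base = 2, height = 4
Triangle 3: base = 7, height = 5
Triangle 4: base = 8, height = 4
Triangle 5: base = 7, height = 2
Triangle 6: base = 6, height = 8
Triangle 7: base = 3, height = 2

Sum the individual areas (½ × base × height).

(1/2)×8×2 + (1/2)×2×4 + (1/2)×7×5 + (1/2)×8×4 + (1/2)×7×2 + (1/2)×6×8 + (1/2)×3×2 = 79.5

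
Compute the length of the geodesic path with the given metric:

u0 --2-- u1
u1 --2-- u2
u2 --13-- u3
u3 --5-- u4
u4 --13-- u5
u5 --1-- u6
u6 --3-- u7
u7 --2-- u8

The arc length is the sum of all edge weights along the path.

Arc length = 2 + 2 + 13 + 5 + 13 + 1 + 3 + 2 = 41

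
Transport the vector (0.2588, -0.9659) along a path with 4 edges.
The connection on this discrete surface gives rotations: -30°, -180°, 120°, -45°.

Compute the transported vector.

Total rotation: (-30°) + (-180°) + 120° + (-45°) = -135°. Final vector: (-0.8660, 0.5000)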